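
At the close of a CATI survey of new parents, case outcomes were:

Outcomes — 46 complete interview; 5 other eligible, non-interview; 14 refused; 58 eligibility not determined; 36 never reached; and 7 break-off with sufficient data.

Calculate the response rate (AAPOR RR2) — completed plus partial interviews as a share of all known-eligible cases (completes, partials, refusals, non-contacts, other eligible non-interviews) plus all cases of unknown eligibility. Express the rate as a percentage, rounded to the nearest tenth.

Numerator: 46 + 7 = 53
Base: 46 + 7 + 14 + 36 + 5 + 58 = 166
RR2 = 53 / 166 = 0.3193

31.9%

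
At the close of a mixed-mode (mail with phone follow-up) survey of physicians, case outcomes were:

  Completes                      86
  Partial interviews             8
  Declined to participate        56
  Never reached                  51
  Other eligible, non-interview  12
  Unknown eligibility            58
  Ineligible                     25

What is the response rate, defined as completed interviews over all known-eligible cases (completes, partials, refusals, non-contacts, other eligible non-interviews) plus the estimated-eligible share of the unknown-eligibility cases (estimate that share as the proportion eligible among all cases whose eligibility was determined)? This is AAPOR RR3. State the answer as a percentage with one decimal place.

32.5%

Num: 86
Determined eligible: 86 + 8 + 56 + 51 + 12 = 213
e = 213 / (213 + 25) = 213 / 238 = 0.8950
Estimated eligible among unknowns: 0.8950 × 58 = 51.91
Base: 213 + 51.91 = 264.91
RR3 = 86 / 264.91 = 0.3246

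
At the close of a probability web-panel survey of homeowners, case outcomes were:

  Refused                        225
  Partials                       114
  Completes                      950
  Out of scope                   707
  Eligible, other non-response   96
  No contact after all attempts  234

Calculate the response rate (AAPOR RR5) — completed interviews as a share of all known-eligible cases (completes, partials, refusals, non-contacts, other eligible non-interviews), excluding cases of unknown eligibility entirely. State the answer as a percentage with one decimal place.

58.7%

Top → 950
Denom → 950 + 114 + 225 + 234 + 96 = 1619
RR5 = 950 / 1619 = 0.5868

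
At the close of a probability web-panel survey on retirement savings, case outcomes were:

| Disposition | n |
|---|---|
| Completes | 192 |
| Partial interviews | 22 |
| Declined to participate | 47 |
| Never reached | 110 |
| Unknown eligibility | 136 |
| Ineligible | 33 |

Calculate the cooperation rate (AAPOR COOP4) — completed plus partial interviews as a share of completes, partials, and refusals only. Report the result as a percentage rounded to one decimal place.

82.0%

Top → 192 + 22 = 214
Denominator → 192 + 22 + 47 = 261
COOP4 = 214 / 261 = 0.8199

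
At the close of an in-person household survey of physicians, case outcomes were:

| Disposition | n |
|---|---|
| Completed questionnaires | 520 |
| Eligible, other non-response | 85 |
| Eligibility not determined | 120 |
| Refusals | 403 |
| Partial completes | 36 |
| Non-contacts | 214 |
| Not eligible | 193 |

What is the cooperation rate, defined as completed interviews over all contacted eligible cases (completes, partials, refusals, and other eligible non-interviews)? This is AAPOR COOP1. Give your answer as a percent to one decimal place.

49.8%

Top → 520
Denom → 520 + 36 + 403 + 85 = 1044
COOP1 = 520 / 1044 = 0.4981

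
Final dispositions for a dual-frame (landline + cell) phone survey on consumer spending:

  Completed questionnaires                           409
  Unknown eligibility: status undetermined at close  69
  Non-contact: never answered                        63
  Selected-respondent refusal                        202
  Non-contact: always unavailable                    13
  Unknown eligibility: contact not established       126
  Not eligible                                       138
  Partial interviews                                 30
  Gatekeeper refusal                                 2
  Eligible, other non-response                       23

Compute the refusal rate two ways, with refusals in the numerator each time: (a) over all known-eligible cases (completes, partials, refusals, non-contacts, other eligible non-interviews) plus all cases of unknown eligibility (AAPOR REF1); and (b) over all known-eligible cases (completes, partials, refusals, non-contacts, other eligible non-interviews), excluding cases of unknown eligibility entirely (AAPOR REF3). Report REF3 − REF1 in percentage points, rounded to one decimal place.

Refusal or break-off = 2 + 202 = 204
No answer / not reached = 63 + 13 = 76
Unknown eligibility = 126 + 69 = 195
Numerator → 204
Denom → 409 + 30 + 204 + 76 + 23 + 195 = 937
REF1 = 204 / 937 = 0.2177
Denom → 409 + 30 + 204 + 76 + 23 = 742
REF3 = 204 / 742 = 0.2749
Difference = 27.49 − 21.77 = 5.72 percentage points

5.7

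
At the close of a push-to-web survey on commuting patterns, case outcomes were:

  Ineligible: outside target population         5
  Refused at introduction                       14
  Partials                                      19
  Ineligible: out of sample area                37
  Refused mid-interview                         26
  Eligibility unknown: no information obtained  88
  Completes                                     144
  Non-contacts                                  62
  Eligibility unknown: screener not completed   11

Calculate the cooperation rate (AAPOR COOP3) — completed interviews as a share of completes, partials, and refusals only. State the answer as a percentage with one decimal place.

Declined to participate = 14 + 26 = 40
Unknown eligibility = 11 + 88 = 99
Screened out, ineligible = 5 + 37 = 42
Num: 144
Denominator: 144 + 19 + 40 = 203
COOP3 = 144 / 203 = 0.7094

70.9%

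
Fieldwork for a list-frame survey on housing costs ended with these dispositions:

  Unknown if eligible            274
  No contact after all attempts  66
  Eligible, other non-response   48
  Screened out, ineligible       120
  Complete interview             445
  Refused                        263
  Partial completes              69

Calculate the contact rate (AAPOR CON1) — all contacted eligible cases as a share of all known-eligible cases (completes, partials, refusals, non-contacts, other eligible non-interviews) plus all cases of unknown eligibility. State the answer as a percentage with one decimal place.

Num: 445 + 69 + 263 + 48 = 825
Denominator: 445 + 69 + 263 + 66 + 48 + 274 = 1165
CON1 = 825 / 1165 = 0.7082

70.8%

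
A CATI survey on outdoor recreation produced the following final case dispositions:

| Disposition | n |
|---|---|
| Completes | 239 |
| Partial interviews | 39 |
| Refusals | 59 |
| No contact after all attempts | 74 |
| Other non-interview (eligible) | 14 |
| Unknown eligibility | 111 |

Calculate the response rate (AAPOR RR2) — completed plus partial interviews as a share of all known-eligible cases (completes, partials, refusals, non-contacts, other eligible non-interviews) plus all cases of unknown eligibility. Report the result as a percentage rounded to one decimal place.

Top = 239 + 39 = 278
Denom = 239 + 39 + 59 + 74 + 14 + 111 = 536
RR2 = 278 / 536 = 0.5187

51.9%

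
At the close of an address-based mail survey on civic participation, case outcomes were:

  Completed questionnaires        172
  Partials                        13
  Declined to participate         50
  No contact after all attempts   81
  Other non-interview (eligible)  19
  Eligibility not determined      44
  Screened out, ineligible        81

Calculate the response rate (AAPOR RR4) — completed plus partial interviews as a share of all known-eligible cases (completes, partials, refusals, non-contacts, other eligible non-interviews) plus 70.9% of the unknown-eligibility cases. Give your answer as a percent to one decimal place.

50.5%

Numerator: 172 + 13 = 185
Known eligible: 172 + 13 + 50 + 81 + 19 = 335
Estimated eligible among unknowns: 0.7090 × 44 = 31.20
Denom: 335 + 31.20 = 366.20
RR4 = 185 / 366.20 = 0.5052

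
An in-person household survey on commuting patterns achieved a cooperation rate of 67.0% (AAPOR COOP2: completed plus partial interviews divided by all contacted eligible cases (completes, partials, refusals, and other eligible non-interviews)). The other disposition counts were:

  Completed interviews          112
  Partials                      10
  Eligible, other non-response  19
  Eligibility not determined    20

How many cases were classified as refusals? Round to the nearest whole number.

41

Num: 112 + 10 = 122
COOP2 = 122 / D = 0.670
D = 122 / 0.670 = 182.1
Other denominator terms total 141
refusals = 182.1 − 141 ≈ 41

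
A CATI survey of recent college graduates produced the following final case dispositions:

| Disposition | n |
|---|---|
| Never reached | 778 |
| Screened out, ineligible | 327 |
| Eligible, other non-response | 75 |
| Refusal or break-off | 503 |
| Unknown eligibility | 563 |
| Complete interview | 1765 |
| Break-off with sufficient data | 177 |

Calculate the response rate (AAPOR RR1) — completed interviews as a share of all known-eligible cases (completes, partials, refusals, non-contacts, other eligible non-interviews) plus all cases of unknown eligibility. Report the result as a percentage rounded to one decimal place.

Top = 1765
Denom = 1765 + 177 + 503 + 778 + 75 + 563 = 3861
RR1 = 1765 / 3861 = 0.4571

45.7%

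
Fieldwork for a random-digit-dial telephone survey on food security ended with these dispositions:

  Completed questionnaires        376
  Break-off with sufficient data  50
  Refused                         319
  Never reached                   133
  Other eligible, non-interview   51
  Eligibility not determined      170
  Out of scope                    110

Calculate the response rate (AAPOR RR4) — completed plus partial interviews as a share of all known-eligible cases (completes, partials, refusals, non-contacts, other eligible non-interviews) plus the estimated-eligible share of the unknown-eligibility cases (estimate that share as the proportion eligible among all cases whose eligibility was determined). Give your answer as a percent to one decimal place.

39.4%

Numerator: 376 + 50 = 426
Eligible (known): 376 + 50 + 319 + 133 + 51 = 929
e = 929 / (929 + 110) = 929 / 1039 = 0.8941
Eligible share of unknowns: 0.8941 × 170 = 152.00
Base: 929 + 152.00 = 1081.00
RR4 = 426 / 1081.00 = 0.3941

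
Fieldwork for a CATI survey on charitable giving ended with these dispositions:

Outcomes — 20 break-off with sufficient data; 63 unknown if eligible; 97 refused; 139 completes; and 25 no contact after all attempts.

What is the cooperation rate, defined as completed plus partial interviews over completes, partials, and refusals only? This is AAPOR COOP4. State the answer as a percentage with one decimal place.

Numerator → 139 + 20 = 159
Denom → 139 + 20 + 97 = 256
COOP4 = 159 / 256 = 0.6211

62.1%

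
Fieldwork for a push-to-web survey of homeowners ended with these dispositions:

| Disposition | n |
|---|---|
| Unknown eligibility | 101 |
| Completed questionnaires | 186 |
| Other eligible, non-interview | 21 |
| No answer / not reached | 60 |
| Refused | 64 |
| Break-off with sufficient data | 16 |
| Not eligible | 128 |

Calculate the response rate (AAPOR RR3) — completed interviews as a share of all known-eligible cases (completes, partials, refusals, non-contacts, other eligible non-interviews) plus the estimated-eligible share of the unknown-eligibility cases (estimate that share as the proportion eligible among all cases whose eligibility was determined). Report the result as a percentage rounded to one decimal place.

44.2%

Num: 186
Eligible (known): 186 + 16 + 64 + 60 + 21 = 347
e = 347 / (347 + 128) = 347 / 475 = 0.7305
Estimated eligible among unknowns: 0.7305 × 101 = 73.78
Denom: 347 + 73.78 = 420.78
RR3 = 186 / 420.78 = 0.4420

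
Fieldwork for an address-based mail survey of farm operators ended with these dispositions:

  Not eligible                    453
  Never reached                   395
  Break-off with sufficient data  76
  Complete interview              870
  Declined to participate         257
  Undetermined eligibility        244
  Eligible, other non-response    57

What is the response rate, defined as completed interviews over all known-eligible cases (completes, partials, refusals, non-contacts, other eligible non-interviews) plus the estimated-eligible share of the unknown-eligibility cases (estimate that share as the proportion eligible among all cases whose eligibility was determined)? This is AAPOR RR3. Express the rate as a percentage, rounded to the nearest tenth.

Num = 870
Known eligible = 870 + 76 + 257 + 395 + 57 = 1655
e = 1655 / (1655 + 453) = 1655 / 2108 = 0.7851
Estimated eligible among unknowns = 0.7851 × 244 = 191.56
Base = 1655 + 191.56 = 1846.56
RR3 = 870 / 1846.56 = 0.4711

47.1%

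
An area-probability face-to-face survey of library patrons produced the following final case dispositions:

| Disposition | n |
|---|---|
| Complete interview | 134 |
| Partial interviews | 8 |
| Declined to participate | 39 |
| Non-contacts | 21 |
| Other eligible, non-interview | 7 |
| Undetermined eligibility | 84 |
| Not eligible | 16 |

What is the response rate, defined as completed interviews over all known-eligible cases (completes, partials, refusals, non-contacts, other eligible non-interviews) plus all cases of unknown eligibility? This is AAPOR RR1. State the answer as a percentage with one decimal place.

45.7%

Numerator = 134
Base = 134 + 8 + 39 + 21 + 7 + 84 = 293
RR1 = 134 / 293 = 0.4573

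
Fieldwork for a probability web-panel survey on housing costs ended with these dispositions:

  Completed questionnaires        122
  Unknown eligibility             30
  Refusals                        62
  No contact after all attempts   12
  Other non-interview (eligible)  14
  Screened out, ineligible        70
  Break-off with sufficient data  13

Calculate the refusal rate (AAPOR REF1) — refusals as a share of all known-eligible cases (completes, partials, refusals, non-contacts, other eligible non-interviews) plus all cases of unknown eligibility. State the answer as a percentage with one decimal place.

24.5%

Num = 62
Base = 122 + 13 + 62 + 12 + 14 + 30 = 253
REF1 = 62 / 253 = 0.2451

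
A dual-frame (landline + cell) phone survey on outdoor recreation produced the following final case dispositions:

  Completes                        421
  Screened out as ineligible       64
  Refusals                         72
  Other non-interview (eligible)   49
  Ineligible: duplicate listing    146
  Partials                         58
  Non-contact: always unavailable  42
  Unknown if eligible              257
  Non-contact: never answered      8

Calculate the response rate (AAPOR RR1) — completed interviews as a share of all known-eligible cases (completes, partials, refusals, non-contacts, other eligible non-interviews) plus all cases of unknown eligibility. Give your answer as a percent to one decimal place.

46.4%

No answer / not reached = 8 + 42 = 50
Ineligible = 64 + 146 = 210
Numerator = 421
Denominator = 421 + 58 + 72 + 50 + 49 + 257 = 907
RR1 = 421 / 907 = 0.4642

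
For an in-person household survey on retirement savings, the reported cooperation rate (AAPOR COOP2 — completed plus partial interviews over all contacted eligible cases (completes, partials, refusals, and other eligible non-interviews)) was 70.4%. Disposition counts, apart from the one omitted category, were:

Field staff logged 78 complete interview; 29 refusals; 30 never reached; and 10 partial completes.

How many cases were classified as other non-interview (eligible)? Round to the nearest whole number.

8

Numerator = 78 + 10 = 88
COOP2 = 88 / D = 0.704
D = 88 / 0.704 = 125.0
Remaining denominator categories sum to 117
other non-interview (eligible) = 125.0 − 117 ≈ 8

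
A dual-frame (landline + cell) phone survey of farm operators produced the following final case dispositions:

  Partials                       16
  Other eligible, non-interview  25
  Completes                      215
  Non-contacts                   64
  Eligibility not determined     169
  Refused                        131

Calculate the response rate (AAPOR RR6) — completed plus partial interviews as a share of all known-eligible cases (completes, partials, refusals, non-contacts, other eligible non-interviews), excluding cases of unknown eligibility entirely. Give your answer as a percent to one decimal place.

51.2%

Top = 215 + 16 = 231
Base = 215 + 16 + 131 + 64 + 25 = 451
RR6 = 231 / 451 = 0.5122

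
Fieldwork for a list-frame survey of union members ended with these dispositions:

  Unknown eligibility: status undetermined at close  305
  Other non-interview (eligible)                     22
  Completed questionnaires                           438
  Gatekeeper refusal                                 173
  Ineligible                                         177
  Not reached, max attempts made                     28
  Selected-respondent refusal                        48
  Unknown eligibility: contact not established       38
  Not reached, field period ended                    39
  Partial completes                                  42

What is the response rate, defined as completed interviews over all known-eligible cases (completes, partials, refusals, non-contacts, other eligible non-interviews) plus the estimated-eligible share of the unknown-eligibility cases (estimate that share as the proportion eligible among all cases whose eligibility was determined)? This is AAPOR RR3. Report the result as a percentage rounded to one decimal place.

Declined to participate = 173 + 48 = 221
Never reached = 39 + 28 = 67
Unknown eligibility = 38 + 305 = 343
Numerator: 438
Determined eligible: 438 + 42 + 221 + 67 + 22 = 790
e = 790 / (790 + 177) = 790 / 967 = 0.8170
e × U: 0.8170 × 343 = 280.23
Denominator: 790 + 280.23 = 1070.23
RR3 = 438 / 1070.23 = 0.4093

40.9%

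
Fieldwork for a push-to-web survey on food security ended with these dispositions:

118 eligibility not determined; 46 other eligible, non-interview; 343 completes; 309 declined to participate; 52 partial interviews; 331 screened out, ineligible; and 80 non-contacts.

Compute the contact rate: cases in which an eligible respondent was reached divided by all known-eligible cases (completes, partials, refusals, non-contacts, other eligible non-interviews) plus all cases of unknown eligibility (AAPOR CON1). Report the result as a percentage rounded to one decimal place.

79.1%

Numerator = 343 + 52 + 309 + 46 = 750
Denominator = 343 + 52 + 309 + 80 + 46 + 118 = 948
CON1 = 750 / 948 = 0.7911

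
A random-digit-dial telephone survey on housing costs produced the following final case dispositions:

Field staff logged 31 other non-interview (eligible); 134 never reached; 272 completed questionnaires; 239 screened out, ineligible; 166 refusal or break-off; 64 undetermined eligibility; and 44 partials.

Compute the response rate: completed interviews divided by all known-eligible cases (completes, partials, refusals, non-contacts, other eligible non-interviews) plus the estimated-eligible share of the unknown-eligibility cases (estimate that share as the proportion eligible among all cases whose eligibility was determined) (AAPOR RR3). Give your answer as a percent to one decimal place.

39.2%

Num → 272
Known eligible → 272 + 44 + 166 + 134 + 31 = 647
e = 647 / (647 + 239) = 647 / 886 = 0.7302
e × U → 0.7302 × 64 = 46.73
Base → 647 + 46.73 = 693.73
RR3 = 272 / 693.73 = 0.3921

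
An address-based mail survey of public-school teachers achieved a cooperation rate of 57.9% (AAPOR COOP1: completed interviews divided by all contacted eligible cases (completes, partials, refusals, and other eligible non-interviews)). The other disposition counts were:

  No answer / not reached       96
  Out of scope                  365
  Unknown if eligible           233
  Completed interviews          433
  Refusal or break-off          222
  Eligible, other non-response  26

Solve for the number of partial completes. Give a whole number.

67

COOP1 = 433 / D = 0.579
D = 433 / 0.579 = 747.8
Rest of base = 681
partial completes = 747.8 − 681 ≈ 67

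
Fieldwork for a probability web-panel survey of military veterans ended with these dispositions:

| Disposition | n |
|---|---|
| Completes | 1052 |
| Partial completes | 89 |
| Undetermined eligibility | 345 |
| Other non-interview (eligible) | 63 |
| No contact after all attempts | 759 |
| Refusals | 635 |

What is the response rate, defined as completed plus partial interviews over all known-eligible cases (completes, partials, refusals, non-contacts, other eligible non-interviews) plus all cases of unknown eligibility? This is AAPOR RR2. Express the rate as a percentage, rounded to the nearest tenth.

38.8%

Num → 1052 + 89 = 1141
Denominator → 1052 + 89 + 635 + 759 + 63 + 345 = 2943
RR2 = 1141 / 2943 = 0.3877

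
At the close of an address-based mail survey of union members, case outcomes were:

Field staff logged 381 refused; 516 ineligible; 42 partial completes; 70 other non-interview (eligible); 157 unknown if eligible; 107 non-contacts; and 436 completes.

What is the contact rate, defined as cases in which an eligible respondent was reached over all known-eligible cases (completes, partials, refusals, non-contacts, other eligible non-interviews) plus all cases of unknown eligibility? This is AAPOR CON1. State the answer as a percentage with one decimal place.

Numerator: 436 + 42 + 381 + 70 = 929
Denominator: 436 + 42 + 381 + 107 + 70 + 157 = 1193
CON1 = 929 / 1193 = 0.7787

77.9%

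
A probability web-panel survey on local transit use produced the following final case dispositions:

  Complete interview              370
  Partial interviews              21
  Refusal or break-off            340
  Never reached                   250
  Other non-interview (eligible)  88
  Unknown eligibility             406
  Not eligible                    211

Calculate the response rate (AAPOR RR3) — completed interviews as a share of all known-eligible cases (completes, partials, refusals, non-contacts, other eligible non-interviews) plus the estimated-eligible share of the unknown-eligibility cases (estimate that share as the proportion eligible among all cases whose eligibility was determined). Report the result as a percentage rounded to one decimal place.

26.3%

Top → 370
Eligible (known) → 370 + 21 + 340 + 250 + 88 = 1069
e = 1069 / (1069 + 211) = 1069 / 1280 = 0.8352
Estimated eligible among unknowns → 0.8352 × 406 = 339.09
Denom → 1069 + 339.09 = 1408.09
RR3 = 370 / 1408.09 = 0.2628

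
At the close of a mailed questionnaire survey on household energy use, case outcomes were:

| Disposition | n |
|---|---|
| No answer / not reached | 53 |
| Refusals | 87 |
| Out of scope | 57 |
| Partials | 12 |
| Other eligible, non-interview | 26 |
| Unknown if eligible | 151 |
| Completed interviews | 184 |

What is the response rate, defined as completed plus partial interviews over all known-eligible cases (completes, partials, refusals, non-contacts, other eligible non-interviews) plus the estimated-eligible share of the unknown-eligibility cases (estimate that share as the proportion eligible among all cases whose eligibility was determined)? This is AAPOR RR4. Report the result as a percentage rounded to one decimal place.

39.8%

Num: 184 + 12 = 196
Known eligible: 184 + 12 + 87 + 53 + 26 = 362
e = 362 / (362 + 57) = 362 / 419 = 0.8640
Eligible share of unknowns: 0.8640 × 151 = 130.46
Denominator: 362 + 130.46 = 492.46
RR4 = 196 / 492.46 = 0.3980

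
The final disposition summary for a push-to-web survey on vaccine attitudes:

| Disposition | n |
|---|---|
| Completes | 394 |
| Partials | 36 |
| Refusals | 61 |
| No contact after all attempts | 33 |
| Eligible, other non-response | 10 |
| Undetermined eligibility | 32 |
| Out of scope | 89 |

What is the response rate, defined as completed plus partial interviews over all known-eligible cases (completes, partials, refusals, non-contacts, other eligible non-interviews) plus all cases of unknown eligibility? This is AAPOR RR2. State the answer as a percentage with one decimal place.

76.0%

Num = 394 + 36 = 430
Denominator = 394 + 36 + 61 + 33 + 10 + 32 = 566
RR2 = 430 / 566 = 0.7597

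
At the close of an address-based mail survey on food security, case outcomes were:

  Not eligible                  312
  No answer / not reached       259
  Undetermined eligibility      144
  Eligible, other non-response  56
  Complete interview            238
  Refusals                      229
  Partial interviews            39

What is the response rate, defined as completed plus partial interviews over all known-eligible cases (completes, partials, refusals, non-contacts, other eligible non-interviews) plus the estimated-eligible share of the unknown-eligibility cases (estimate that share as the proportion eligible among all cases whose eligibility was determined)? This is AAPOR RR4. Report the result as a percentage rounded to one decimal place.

29.9%

Top = 238 + 39 = 277
Known eligible = 238 + 39 + 229 + 259 + 56 = 821
e = 821 / (821 + 312) = 821 / 1133 = 0.7246
e × U = 0.7246 × 144 = 104.34
Base = 821 + 104.34 = 925.34
RR4 = 277 / 925.34 = 0.2993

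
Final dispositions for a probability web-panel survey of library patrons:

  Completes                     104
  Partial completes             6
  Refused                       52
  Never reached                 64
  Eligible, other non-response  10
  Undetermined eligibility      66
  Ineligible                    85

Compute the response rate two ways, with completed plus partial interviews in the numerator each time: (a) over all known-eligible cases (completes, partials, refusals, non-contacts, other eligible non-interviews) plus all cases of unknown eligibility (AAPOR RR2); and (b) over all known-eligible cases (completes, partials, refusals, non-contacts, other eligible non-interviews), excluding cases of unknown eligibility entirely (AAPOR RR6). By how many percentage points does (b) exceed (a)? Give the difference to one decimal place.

Top → 104 + 6 = 110
Denom → 104 + 6 + 52 + 64 + 10 + 66 = 302
RR2 = 110 / 302 = 0.3642
Denom → 104 + 6 + 52 + 64 + 10 = 236
RR6 = 110 / 236 = 0.4661
Difference = 46.61 − 36.42 = 10.19 percentage points

10.2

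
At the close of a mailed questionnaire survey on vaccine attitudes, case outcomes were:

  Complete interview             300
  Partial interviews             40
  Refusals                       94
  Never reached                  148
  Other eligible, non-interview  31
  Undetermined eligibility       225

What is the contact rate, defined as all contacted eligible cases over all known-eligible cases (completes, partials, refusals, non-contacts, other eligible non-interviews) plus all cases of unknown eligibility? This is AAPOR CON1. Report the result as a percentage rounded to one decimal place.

Top: 300 + 40 + 94 + 31 = 465
Denominator: 300 + 40 + 94 + 148 + 31 + 225 = 838
CON1 = 465 / 838 = 0.5549

55.5%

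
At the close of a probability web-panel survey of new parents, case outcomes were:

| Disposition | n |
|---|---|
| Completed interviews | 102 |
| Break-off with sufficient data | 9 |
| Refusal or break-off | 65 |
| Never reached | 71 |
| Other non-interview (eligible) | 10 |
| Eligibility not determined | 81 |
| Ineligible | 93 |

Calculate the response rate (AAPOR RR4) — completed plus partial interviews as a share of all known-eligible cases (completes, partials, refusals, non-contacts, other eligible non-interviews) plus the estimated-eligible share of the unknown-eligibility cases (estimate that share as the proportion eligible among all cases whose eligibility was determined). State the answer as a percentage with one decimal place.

35.1%

Top → 102 + 9 = 111
Eligible (known) → 102 + 9 + 65 + 71 + 10 = 257
e = 257 / (257 + 93) = 257 / 350 = 0.7343
Estimated eligible among unknowns → 0.7343 × 81 = 59.48
Base → 257 + 59.48 = 316.48
RR4 = 111 / 316.48 = 0.3507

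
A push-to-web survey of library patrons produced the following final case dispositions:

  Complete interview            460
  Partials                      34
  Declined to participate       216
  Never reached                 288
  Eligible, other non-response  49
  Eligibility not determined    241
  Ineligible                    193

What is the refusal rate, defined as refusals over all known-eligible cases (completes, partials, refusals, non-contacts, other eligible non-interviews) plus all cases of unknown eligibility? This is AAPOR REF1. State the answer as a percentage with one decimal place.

Num: 216
Base: 460 + 34 + 216 + 288 + 49 + 241 = 1288
REF1 = 216 / 1288 = 0.1677

16.8%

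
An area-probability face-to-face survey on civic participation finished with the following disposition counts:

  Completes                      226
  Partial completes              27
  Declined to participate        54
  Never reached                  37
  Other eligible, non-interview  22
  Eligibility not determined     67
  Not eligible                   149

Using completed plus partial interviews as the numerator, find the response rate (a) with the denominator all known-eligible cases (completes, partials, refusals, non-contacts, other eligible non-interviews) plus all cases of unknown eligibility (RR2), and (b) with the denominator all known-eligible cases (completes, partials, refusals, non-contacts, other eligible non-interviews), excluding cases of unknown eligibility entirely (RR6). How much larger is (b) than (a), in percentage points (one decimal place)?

Top → 226 + 27 = 253
Base → 226 + 27 + 54 + 37 + 22 + 67 = 433
RR2 = 253 / 433 = 0.5843
Base → 226 + 27 + 54 + 37 + 22 = 366
RR6 = 253 / 366 = 0.6913
Difference = 69.13 − 58.43 = 10.70 percentage points

10.7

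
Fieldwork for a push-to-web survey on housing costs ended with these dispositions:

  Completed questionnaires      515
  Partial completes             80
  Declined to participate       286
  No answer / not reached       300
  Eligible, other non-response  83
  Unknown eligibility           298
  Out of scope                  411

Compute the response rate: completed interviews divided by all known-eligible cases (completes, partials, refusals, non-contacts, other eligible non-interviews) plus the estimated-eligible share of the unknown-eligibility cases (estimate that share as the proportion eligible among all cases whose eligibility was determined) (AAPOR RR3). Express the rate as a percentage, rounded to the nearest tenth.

34.6%

Numerator: 515
Known eligible: 515 + 80 + 286 + 300 + 83 = 1264
e = 1264 / (1264 + 411) = 1264 / 1675 = 0.7546
e × U: 0.7546 × 298 = 224.87
Denom: 1264 + 224.87 = 1488.87
RR3 = 515 / 1488.87 = 0.3459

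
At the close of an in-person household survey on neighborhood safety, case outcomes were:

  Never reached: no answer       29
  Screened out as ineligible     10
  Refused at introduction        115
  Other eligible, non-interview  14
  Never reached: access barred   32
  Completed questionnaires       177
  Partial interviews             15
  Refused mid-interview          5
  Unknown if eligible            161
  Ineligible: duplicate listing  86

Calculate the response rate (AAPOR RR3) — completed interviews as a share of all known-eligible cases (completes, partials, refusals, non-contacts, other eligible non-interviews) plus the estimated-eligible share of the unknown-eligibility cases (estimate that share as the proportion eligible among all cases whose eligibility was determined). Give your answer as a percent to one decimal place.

34.3%

Declined to participate = 115 + 5 = 120
No contact after all attempts = 29 + 32 = 61
Screened out, ineligible = 10 + 86 = 96
Numerator → 177
Eligible (known) → 177 + 15 + 120 + 61 + 14 = 387
e = 387 / (387 + 96) = 387 / 483 = 0.8012
e × U → 0.8012 × 161 = 128.99
Base → 387 + 128.99 = 515.99
RR3 = 177 / 515.99 = 0.3430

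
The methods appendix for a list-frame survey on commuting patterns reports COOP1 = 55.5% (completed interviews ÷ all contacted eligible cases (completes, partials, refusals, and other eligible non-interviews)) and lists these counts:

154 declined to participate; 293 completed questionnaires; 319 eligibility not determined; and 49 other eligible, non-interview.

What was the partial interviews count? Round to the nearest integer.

COOP1 = 293 / D = 0.555
D = 293 / 0.555 = 527.9
Other denominator terms total 496
partial interviews = 527.9 − 496 ≈ 32

32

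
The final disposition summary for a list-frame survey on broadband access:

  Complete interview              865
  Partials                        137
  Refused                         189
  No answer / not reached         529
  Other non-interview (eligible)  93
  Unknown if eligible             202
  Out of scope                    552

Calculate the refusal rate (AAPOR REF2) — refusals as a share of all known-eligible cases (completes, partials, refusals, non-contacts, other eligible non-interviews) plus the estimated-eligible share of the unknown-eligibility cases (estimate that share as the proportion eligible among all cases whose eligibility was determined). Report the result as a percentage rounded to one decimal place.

Numerator: 189
Eligible (known): 865 + 137 + 189 + 529 + 93 = 1813
e = 1813 / (1813 + 552) = 1813 / 2365 = 0.7666
Eligible share of unknowns: 0.7666 × 202 = 154.85
Denominator: 1813 + 154.85 = 1967.85
REF2 = 189 / 1967.85 = 0.0960

9.6%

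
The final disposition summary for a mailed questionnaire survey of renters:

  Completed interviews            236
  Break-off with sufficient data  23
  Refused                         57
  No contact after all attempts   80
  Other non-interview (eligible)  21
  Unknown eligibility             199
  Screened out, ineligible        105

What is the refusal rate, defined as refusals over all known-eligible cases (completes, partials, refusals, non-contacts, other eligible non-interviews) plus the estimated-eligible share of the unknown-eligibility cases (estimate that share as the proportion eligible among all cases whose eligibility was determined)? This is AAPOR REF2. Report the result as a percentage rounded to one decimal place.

Top → 57
Determined eligible → 236 + 23 + 57 + 80 + 21 = 417
e = 417 / (417 + 105) = 417 / 522 = 0.7989
e × U → 0.7989 × 199 = 158.98
Base → 417 + 158.98 = 575.98
REF2 = 57 / 575.98 = 0.0990

9.9%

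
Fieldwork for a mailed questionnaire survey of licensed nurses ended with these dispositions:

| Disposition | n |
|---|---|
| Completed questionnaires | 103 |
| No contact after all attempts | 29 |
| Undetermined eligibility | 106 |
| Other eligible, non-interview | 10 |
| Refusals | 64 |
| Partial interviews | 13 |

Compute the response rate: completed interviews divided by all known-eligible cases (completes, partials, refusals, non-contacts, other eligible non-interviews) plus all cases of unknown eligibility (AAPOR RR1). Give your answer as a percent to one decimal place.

31.7%

Num: 103
Denominator: 103 + 13 + 64 + 29 + 10 + 106 = 325
RR1 = 103 / 325 = 0.3169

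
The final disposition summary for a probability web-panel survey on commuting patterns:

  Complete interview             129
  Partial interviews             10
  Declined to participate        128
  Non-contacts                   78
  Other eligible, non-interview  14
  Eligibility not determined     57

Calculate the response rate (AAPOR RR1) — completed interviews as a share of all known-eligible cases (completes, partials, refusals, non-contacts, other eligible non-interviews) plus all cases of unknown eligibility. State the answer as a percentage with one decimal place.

31.0%

Numerator → 129
Denom → 129 + 10 + 128 + 78 + 14 + 57 = 416
RR1 = 129 / 416 = 0.3101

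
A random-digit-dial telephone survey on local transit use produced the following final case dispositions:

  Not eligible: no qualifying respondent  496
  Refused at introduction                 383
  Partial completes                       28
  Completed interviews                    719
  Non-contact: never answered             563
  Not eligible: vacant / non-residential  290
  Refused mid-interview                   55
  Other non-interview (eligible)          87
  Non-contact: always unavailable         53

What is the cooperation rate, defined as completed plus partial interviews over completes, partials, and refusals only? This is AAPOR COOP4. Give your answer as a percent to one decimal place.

63.0%

Refusal or break-off = 383 + 55 = 438
Never reached = 563 + 53 = 616
Out of scope = 496 + 290 = 786
Top: 719 + 28 = 747
Denominator: 719 + 28 + 438 = 1185
COOP4 = 747 / 1185 = 0.6304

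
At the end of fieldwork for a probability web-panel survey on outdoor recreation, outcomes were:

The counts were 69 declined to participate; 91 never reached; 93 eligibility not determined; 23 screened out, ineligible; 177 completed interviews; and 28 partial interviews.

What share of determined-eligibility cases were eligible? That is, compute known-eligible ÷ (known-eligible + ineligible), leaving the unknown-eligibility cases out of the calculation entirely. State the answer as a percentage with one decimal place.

94.1%

Eligible (known): 177 + 28 + 69 + 91 = 365
e = 365 / (365 + 23) = 365 / 388 = 0.9407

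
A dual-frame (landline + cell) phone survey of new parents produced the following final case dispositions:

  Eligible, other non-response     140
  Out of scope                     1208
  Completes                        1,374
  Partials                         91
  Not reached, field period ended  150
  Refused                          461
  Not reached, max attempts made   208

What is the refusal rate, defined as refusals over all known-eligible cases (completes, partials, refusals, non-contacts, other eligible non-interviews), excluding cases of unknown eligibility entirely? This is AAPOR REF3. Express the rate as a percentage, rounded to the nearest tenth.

19.0%

No answer / not reached = 150 + 208 = 358
Top → 461
Base → 1374 + 91 + 461 + 358 + 140 = 2424
REF3 = 461 / 2424 = 0.1902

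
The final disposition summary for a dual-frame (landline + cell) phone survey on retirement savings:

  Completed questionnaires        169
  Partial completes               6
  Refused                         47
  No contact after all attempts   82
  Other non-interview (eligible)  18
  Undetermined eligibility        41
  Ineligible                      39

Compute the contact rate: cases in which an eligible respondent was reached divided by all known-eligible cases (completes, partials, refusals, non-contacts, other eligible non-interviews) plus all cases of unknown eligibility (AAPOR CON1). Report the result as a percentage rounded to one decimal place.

66.1%

Top → 169 + 6 + 47 + 18 = 240
Denom → 169 + 6 + 47 + 82 + 18 + 41 = 363
CON1 = 240 / 363 = 0.6612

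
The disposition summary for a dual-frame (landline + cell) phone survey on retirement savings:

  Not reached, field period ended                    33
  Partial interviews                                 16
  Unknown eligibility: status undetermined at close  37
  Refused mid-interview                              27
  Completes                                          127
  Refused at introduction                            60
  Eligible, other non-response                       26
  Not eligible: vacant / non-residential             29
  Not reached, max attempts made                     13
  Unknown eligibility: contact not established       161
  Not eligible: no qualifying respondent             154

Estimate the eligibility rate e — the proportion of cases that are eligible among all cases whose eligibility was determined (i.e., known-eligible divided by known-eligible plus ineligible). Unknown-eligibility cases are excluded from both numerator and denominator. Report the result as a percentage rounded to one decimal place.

62.3%

Refusal or break-off = 60 + 27 = 87
Non-contacts = 33 + 13 = 46
Unknown if eligible = 161 + 37 = 198
Ineligible = 154 + 29 = 183
Determined eligible = 127 + 16 + 87 + 46 + 26 = 302
e = 302 / (302 + 183) = 302 / 485 = 0.6227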